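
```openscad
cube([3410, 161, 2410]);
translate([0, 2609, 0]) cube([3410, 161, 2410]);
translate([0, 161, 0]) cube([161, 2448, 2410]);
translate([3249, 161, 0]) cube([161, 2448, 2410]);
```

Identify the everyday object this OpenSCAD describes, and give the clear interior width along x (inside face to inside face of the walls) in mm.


A house (or room) frame. The interior width is 3088 mm.

Four 2410 mm walls enclosing a rectangle with no floor or roof — a room or house frame. Outside width is 3410 mm and wall thickness is 161 mm, so the interior width is 3410 − 2 × 161 = 3088 mm.


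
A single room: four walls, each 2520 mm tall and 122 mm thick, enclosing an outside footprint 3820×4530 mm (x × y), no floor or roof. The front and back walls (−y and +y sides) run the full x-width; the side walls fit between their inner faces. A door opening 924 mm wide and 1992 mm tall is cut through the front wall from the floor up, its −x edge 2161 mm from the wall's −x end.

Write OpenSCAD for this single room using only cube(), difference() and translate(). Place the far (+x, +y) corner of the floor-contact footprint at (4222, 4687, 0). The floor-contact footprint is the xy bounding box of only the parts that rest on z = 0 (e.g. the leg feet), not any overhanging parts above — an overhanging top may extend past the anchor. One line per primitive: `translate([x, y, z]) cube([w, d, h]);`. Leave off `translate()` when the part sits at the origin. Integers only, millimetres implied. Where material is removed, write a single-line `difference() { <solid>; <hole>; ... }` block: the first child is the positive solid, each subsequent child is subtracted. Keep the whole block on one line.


difference() { translate([402, 157, 0]) cube([3820, 122, 2520]); translate([2563, 157, 0]) cube([924, 122, 1992]); }
translate([402, 4565, 0]) cube([3820, 122, 2520]);
translate([402, 279, 0]) cube([122, 4286, 2520]);
translate([4100, 279, 0]) cube([122, 4286, 2520]);


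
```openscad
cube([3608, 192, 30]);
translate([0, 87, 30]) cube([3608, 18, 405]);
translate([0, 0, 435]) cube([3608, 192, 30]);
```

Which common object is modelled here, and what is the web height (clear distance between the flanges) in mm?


An I-beam. The web height is 405 mm.

Two wide flanges with a thin centred web — an I-beam. Overall 465 mm minus two 30 mm flanges gives a web of 465 − 2·30 = 405 mm.


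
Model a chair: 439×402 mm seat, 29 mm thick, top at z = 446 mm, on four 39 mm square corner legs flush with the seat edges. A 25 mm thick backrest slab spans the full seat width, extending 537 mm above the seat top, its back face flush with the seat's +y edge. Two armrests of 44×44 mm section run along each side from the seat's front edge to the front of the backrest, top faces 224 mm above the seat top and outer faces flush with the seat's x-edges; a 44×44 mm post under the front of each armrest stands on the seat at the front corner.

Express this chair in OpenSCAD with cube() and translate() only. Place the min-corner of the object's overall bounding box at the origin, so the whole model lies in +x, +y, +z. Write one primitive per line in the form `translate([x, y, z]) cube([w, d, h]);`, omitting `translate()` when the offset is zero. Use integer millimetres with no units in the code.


translate([0, 0, 417]) cube([439, 402, 29]);
cube([39, 39, 417]);
translate([400, 0, 0]) cube([39, 39, 417]);
translate([0, 363, 0]) cube([39, 39, 417]);
translate([400, 363, 0]) cube([39, 39, 417]);
translate([0, 377, 446]) cube([439, 25, 537]);
translate([0, 0, 626]) cube([44, 377, 44]);
translate([395, 0, 626]) cube([44, 377, 44]);
translate([0, 0, 446]) cube([44, 44, 180]);
translate([395, 0, 446]) cube([44, 44, 180]);


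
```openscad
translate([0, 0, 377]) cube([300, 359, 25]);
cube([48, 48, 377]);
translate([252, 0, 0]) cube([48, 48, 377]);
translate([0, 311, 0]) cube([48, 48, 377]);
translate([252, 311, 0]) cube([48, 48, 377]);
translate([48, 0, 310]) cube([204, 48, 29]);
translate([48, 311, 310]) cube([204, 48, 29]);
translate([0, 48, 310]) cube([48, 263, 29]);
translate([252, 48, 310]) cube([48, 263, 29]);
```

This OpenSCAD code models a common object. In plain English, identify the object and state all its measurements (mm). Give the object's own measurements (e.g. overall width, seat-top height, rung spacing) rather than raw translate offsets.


A simple wooden stool: a rectangular seat 300 mm (x) by 359 mm (y), 25 mm thick, top face at z = 402 mm, on four square legs, each 48×48 mm in cross-section. The legs rest on z = 0, each flush with a corner of the seat. Four stretchers, 48 mm wide and 29 mm tall, connect adjacent legs with their undersides at z = 310 mm, each running between the inner faces of the legs it joins and aligned with the legs' outer faces on the other axis.


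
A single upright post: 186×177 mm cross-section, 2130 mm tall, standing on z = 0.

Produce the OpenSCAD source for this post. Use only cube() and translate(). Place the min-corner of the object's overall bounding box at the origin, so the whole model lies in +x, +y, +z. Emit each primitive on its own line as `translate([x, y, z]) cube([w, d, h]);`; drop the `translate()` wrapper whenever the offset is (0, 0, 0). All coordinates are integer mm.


cube([186, 177, 2130]);


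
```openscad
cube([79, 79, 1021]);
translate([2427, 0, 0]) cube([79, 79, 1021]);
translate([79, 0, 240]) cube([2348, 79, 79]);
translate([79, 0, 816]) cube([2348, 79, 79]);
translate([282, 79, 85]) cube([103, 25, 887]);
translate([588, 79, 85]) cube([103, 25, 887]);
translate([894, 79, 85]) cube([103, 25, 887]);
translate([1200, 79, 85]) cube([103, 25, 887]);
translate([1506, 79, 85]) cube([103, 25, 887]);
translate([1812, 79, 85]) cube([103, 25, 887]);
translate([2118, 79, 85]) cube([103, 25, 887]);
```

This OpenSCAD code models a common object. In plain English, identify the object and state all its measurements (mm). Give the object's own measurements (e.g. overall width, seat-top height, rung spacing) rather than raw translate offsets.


A fence section. Two 79×79 mm posts, 1021 mm tall, stand on the floor with a clear span of 2348 mm between their inner faces. Two horizontal rails of 79×79 mm section span the gap between the posts with their undersides at z = 240 mm and z = 816 mm, flush with the posts' −y face. 7 pickets, each 103 mm wide, 25 mm thick and 887 mm tall, are fixed to the +y face of the rails with their bottoms at z = 85 mm, spaced across the span with a 203 mm gap after the −x post and between neighbouring pickets, with 206 mm left before the +x post.


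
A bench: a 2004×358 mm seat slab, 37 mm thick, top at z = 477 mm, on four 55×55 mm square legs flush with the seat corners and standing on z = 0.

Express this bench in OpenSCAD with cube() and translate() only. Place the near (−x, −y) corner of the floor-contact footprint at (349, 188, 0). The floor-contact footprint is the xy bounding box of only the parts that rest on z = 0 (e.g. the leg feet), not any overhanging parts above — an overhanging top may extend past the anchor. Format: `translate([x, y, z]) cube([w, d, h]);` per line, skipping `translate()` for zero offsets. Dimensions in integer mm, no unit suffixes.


// leg_h = 477 − 37 = 440
translate([349, 188, 440]) cube([2004, 358, 37]);
translate([349, 188, 0]) cube([55, 55, 440]);
translate([349, 491, 0]) cube([55, 55, 440]);
translate([2298, 188, 0]) cube([55, 55, 440]);
translate([2298, 491, 0]) cube([55, 55, 440]);


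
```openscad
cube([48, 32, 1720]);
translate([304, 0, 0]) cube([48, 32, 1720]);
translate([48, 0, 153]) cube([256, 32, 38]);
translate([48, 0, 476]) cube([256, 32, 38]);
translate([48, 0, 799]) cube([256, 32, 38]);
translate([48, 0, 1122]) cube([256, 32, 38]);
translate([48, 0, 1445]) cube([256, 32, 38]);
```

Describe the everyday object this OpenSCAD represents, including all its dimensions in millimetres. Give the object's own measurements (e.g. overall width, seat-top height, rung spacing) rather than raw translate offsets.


A straight ladder. Two 48×32 mm vertical rails, 1720 mm tall, stand 352 mm apart (outside-to-outside) with their front faces coplanar on the −y side. 5 rungs, each 32 mm deep and 38 mm tall, span between the inner faces of the rails, front faces flush with the rails. The lowest rung's underside is at z = 153 mm and rungs are spaced 323 mm apart (underside to underside).


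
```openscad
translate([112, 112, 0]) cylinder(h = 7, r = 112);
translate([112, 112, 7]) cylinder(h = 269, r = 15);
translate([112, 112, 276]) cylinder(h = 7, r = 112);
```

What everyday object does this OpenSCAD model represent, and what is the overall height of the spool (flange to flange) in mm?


A spool. The overall height is 283 mm.

Three coaxial cylinders, large–small–large — a spool. Two 7 mm flanges and a 269 mm core give 7 + 269 + 7 = 283 mm.


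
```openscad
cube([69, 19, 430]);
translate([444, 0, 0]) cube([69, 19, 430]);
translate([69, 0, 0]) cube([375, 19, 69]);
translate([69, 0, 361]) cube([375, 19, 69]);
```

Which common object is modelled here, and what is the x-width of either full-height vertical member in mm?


A picture frame. The border width is 69 mm.

Four thin pieces enclosing a rectangular opening — a picture frame. The two full-height stiles are 430 mm tall; the top rail sits at z = 361 and is 69 mm tall, so the border above the opening is 430 − 361 = 69 mm, matching the stile x-width.


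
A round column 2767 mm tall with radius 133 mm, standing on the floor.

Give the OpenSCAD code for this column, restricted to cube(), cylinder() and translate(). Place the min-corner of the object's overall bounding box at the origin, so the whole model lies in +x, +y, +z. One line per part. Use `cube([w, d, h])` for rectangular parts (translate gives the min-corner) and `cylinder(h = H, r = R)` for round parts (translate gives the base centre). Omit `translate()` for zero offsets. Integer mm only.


translate([133, 133, 0]) cylinder(h = 2767, r = 133);


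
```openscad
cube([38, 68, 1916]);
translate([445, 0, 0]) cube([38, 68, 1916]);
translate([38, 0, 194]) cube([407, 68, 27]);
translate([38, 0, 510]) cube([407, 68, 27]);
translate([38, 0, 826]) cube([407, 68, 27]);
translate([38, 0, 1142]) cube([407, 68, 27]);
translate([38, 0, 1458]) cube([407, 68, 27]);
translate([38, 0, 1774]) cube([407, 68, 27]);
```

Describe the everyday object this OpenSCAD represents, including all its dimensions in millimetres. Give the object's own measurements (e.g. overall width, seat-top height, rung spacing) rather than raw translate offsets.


A straight ladder. Two 38×68 mm vertical rails, 1916 mm tall, stand 483 mm apart (outside-to-outside) with their front faces coplanar on the −y side. 6 rungs, each 68 mm deep and 27 mm tall, span between the inner faces of the rails, front faces flush with the rails. The lowest rung's underside is at z = 194 mm and rungs are spaced 316 mm apart (underside to underside).


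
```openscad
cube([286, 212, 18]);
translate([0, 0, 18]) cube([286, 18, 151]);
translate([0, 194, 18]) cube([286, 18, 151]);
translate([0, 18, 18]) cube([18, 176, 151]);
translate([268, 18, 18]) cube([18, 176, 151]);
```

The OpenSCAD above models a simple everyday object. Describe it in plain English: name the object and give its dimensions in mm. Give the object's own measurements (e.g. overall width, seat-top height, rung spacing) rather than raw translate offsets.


An open-topped rectangular box: outside dimensions 286×212×169 mm, with a uniform wall and base thickness of 18 mm. The base is a full 286×212 slab on the floor; four walls sit on top of the base. The front and back walls (the −y and +y sides) span the full width; the two side walls fit between them.


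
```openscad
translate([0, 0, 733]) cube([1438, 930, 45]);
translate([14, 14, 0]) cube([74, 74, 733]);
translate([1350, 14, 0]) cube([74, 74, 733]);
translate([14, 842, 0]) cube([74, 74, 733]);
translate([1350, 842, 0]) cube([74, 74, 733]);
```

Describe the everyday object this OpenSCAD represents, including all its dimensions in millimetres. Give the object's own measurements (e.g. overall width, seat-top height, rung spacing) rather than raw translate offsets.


A table: top 1438 mm (x) × 930 mm (y), 45 mm thick, upper face at z = 778 mm, on four 74×74 mm square legs, each inset 14 mm from the nearest pair of top edges from z = 0 to the bottom of the top.


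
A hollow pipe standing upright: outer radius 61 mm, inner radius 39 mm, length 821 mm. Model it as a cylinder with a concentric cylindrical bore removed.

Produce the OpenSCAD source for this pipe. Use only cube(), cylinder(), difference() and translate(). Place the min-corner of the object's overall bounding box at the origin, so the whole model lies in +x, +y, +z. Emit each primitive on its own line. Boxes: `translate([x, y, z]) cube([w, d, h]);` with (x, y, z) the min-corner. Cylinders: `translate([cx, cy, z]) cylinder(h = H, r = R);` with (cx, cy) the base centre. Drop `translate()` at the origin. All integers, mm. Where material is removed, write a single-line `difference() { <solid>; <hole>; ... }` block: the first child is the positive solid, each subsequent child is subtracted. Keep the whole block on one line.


difference() { translate([61, 61, 0]) cylinder(h = 821, r = 61); translate([61, 61, 0]) cylinder(h = 821, r = 39); }


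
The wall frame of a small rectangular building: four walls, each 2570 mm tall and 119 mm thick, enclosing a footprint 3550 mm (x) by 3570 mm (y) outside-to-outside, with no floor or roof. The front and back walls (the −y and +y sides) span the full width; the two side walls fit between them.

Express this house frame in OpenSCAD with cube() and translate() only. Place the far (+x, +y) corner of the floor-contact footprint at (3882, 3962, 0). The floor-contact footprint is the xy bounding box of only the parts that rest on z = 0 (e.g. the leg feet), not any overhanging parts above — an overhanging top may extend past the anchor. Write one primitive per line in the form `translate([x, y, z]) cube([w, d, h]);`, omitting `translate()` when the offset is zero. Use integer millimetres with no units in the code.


translate([332, 392, 0]) cube([3550, 119, 2570]);
translate([332, 3843, 0]) cube([3550, 119, 2570]);
translate([332, 511, 0]) cube([119, 3332, 2570]);
translate([3763, 511, 0]) cube([119, 3332, 2570]);


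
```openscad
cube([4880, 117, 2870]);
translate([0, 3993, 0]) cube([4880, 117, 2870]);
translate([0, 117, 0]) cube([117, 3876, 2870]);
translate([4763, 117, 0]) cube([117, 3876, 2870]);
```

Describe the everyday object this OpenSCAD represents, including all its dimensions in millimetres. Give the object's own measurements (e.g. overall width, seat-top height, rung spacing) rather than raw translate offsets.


The wall frame of a small rectangular building: four walls, each 2870 mm tall and 117 mm thick, enclosing a footprint 4880 mm (x) by 4110 mm (y) outside-to-outside, with no floor or roof. The front and back walls (the −y and +y sides) span the full width; the two side walls fit between them.


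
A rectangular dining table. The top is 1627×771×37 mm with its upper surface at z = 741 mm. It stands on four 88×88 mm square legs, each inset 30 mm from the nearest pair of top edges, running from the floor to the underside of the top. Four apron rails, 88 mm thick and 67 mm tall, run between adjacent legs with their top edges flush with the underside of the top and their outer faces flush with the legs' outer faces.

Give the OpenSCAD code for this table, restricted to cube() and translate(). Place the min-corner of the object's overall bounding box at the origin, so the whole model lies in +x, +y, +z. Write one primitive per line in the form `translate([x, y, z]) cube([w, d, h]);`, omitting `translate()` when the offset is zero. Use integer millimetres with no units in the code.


// leg_h = 741 - 37 = 704
// apron z = 704 - 67 = 637
translate([0, 0, 704]) cube([1627, 771, 37]);
translate([30, 30, 0]) cube([88, 88, 704]);
translate([1509, 30, 0]) cube([88, 88, 704]);
translate([30, 653, 0]) cube([88, 88, 704]);
translate([1509, 653, 0]) cube([88, 88, 704]);
translate([118, 30, 637]) cube([1391, 88, 67]);
translate([118, 653, 637]) cube([1391, 88, 67]);
translate([30, 118, 637]) cube([88, 535, 67]);
translate([1509, 118, 637]) cube([88, 535, 67]);


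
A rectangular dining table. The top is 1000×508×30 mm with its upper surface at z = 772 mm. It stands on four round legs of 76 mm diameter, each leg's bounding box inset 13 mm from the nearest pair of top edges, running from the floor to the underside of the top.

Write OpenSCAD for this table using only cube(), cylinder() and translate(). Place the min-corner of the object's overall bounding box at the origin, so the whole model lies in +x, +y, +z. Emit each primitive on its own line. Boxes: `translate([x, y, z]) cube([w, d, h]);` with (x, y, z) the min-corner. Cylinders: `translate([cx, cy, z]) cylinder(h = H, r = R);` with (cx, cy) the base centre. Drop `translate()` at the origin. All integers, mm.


translate([0, 0, 742]) cube([1000, 508, 30]);
translate([51, 51, 0]) cylinder(h = 742, r = 38);
translate([949, 51, 0]) cylinder(h = 742, r = 38);
translate([51, 457, 0]) cylinder(h = 742, r = 38);
translate([949, 457, 0]) cylinder(h = 742, r = 38);


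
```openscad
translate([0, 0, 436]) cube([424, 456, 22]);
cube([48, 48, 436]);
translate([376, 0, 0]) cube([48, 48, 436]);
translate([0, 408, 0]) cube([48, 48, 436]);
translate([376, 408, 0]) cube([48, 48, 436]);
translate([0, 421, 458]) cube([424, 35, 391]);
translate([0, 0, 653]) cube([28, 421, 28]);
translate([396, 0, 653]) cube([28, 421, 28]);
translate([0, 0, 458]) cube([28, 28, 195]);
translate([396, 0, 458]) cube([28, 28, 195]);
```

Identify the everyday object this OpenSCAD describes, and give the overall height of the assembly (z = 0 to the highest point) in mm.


A chair. The overall height is 849 mm.

A slab on four corner posts with a tall panel at the back — a chair. The seat slab sits at z = 436 with thickness 22, and the 391 mm backrest starts at the seat top, so the overall height is 436 + 22 + 391 = 849 mm.


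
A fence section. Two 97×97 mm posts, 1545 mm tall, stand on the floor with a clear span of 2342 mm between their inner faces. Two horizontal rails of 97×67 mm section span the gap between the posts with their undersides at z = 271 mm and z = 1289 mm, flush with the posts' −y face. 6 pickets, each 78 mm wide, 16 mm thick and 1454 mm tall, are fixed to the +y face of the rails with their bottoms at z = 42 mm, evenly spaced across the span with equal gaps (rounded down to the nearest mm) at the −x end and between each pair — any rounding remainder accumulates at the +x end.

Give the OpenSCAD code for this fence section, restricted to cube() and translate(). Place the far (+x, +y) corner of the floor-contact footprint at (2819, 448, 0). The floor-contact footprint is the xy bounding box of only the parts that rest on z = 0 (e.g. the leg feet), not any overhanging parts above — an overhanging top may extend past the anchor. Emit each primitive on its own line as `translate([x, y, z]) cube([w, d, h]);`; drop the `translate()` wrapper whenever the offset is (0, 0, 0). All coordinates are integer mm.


translate([283, 351, 0]) cube([97, 97, 1545]);
translate([2722, 351, 0]) cube([97, 97, 1545]);
translate([380, 351, 271]) cube([2342, 97, 67]);
translate([380, 351, 1289]) cube([2342, 97, 67]);
translate([647, 448, 42]) cube([78, 16, 1454]);
translate([992, 448, 42]) cube([78, 16, 1454]);
translate([1337, 448, 42]) cube([78, 16, 1454]);
translate([1682, 448, 42]) cube([78, 16, 1454]);
translate([2027, 448, 42]) cube([78, 16, 1454]);
translate([2372, 448, 42]) cube([78, 16, 1454]);


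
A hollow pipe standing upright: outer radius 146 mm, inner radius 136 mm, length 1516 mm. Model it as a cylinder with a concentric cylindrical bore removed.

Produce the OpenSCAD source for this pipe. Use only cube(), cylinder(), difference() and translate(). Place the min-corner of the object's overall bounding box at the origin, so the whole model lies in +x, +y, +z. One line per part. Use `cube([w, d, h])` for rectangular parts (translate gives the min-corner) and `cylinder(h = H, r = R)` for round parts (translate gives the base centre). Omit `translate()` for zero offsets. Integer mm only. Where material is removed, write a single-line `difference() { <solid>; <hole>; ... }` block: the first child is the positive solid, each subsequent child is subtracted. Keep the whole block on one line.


difference() { translate([146, 146, 0]) cylinder(h = 1516, r = 146); translate([146, 146, 0]) cylinder(h = 1516, r = 136); }


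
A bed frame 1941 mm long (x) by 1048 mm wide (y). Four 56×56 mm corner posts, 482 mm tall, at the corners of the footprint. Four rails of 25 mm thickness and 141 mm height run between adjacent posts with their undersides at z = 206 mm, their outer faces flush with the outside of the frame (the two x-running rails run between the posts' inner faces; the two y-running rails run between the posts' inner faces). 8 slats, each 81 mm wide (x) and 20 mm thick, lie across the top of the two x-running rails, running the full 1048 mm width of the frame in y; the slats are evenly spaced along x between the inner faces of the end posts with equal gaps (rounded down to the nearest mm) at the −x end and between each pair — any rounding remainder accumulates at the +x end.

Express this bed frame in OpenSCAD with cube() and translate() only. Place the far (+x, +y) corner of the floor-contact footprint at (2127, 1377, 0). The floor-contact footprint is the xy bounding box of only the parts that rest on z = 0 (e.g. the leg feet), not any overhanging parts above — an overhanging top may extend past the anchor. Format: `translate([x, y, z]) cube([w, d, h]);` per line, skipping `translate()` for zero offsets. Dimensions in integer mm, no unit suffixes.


translate([186, 329, 0]) cube([56, 56, 482]);
translate([186, 1321, 0]) cube([56, 56, 482]);
translate([2071, 329, 0]) cube([56, 56, 482]);
translate([2071, 1321, 0]) cube([56, 56, 482]);
translate([242, 329, 206]) cube([1829, 25, 141]);
translate([242, 1352, 206]) cube([1829, 25, 141]);
translate([186, 385, 206]) cube([25, 936, 141]);
translate([2102, 385, 206]) cube([25, 936, 141]);
translate([373, 329, 347]) cube([81, 1048, 20]);
translate([585, 329, 347]) cube([81, 1048, 20]);
translate([797, 329, 347]) cube([81, 1048, 20]);
translate([1009, 329, 347]) cube([81, 1048, 20]);
translate([1221, 329, 347]) cube([81, 1048, 20]);
translate([1433, 329, 347]) cube([81, 1048, 20]);
translate([1645, 329, 347]) cube([81, 1048, 20]);
translate([1857, 329, 347]) cube([81, 1048, 20]);


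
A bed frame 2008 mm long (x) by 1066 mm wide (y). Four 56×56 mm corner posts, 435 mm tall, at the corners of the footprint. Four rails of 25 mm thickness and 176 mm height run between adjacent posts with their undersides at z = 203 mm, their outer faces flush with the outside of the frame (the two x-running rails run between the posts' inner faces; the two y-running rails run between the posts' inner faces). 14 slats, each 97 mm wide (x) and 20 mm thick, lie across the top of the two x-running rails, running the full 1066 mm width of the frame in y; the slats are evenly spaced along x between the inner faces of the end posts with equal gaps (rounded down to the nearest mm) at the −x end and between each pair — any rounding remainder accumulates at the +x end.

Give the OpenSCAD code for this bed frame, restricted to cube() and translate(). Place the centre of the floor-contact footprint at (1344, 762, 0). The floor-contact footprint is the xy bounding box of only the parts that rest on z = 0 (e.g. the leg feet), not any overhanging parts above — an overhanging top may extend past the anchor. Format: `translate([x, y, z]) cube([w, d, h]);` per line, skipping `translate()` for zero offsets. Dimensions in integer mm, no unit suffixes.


// slat z = rail_z + rail_h = 203 + 176 = 379
// slat gap = ⌊(1896 − 14·97) / 15⌋ = 35
translate([340, 229, 0]) cube([56, 56, 435]);
translate([340, 1239, 0]) cube([56, 56, 435]);
translate([2292, 229, 0]) cube([56, 56, 435]);
translate([2292, 1239, 0]) cube([56, 56, 435]);
translate([396, 229, 203]) cube([1896, 25, 176]);
translate([396, 1270, 203]) cube([1896, 25, 176]);
translate([340, 285, 203]) cube([25, 954, 176]);
translate([2323, 285, 203]) cube([25, 954, 176]);
translate([431, 229, 379]) cube([97, 1066, 20]);
translate([563, 229, 379]) cube([97, 1066, 20]);
translate([695, 229, 379]) cube([97, 1066, 20]);
translate([827, 229, 379]) cube([97, 1066, 20]);
translate([959, 229, 379]) cube([97, 1066, 20]);
translate([1091, 229, 379]) cube([97, 1066, 20]);
translate([1223, 229, 379]) cube([97, 1066, 20]);
translate([1355, 229, 379]) cube([97, 1066, 20]);
translate([1487, 229, 379]) cube([97, 1066, 20]);
translate([1619, 229, 379]) cube([97, 1066, 20]);
translate([1751, 229, 379]) cube([97, 1066, 20]);
translate([1883, 229, 379]) cube([97, 1066, 20]);
translate([2015, 229, 379]) cube([97, 1066, 20]);
translate([2147, 229, 379]) cube([97, 1066, 20]);


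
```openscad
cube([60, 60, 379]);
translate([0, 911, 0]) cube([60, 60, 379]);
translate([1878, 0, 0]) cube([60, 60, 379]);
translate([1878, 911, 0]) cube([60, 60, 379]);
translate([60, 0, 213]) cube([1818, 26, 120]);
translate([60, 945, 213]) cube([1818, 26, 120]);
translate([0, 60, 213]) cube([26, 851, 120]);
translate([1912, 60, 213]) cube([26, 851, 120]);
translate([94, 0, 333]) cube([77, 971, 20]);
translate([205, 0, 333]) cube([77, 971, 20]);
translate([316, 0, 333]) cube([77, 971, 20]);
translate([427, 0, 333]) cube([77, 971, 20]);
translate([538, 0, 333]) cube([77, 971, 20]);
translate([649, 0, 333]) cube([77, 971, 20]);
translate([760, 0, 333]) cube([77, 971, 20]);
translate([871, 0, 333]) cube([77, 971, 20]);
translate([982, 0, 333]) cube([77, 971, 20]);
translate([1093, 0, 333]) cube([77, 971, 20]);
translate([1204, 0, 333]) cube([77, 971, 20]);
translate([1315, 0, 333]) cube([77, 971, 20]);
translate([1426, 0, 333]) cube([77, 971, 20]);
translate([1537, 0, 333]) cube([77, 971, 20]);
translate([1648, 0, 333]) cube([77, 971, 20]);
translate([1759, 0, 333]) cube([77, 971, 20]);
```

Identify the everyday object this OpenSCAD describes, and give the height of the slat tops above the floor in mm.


A bed frame. The slat-top height is 353 mm.

Four posts, four rails, and a row of slats — a bed frame. Slats sit on the rails at z = 213 + 120 = 333; with slat thickness 20, the top is 353 mm.


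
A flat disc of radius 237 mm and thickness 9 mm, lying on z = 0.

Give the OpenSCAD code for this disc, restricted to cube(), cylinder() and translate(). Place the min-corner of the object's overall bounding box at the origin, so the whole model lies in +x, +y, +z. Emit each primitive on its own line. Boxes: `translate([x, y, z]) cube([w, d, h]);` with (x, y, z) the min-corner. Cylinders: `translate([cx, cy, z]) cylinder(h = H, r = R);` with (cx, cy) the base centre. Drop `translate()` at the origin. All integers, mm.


translate([237, 237, 0]) cylinder(h = 9, r = 237);


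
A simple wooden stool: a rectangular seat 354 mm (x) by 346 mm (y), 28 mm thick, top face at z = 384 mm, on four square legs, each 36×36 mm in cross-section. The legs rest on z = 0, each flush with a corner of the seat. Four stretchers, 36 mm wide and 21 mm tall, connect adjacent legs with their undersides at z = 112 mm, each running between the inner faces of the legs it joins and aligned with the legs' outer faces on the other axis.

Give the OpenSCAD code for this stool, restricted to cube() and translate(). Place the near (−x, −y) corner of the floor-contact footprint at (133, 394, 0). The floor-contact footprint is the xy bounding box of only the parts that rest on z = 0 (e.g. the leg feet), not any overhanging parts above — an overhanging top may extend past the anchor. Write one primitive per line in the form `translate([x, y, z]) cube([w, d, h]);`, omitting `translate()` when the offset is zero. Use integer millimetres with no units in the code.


translate([133, 394, 356]) cube([354, 346, 28]);
translate([133, 394, 0]) cube([36, 36, 356]);
translate([451, 394, 0]) cube([36, 36, 356]);
translate([133, 704, 0]) cube([36, 36, 356]);
translate([451, 704, 0]) cube([36, 36, 356]);
translate([169, 394, 112]) cube([282, 36, 21]);
translate([169, 704, 112]) cube([282, 36, 21]);
translate([133, 430, 112]) cube([36, 274, 21]);
translate([451, 430, 112]) cube([36, 274, 21]);


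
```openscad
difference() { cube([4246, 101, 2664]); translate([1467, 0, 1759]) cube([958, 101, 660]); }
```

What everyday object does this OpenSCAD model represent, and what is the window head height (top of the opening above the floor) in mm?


A wall with a window opening. The window head height is 2419 mm.

A wall with a rectangular opening subtracted — a window. Sill at z = 1759, opening 660 mm tall, so the head is at 1759 + 660 = 2419 mm.


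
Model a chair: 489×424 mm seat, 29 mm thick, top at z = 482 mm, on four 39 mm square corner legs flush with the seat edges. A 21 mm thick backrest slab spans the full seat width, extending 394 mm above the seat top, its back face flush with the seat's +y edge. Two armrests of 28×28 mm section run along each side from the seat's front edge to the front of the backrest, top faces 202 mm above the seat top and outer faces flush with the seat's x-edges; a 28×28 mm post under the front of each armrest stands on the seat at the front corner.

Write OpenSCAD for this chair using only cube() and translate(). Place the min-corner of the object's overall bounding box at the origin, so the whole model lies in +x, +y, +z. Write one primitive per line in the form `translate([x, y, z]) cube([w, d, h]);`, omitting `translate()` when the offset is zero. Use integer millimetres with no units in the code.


// leg_h = 482 - 29 = 453
// arm post h = 202 - 28 = 174
translate([0, 0, 453]) cube([489, 424, 29]);
cube([39, 39, 453]);
translate([450, 0, 0]) cube([39, 39, 453]);
translate([0, 385, 0]) cube([39, 39, 453]);
translate([450, 385, 0]) cube([39, 39, 453]);
translate([0, 403, 482]) cube([489, 21, 394]);
translate([0, 0, 656]) cube([28, 403, 28]);
translate([461, 0, 656]) cube([28, 403, 28]);
translate([0, 0, 482]) cube([28, 28, 174]);
translate([461, 0, 482]) cube([28, 28, 174]);


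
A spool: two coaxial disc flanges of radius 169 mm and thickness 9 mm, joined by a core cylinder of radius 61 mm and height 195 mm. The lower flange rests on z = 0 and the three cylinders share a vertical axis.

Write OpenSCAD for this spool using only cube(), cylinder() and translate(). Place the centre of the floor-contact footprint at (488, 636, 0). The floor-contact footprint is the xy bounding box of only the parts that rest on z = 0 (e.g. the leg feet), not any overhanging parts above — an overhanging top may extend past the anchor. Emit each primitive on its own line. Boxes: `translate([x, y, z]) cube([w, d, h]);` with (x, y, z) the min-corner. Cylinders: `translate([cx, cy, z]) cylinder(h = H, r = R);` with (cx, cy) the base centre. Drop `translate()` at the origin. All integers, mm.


translate([488, 636, 0]) cylinder(h = 9, r = 169);
translate([488, 636, 9]) cylinder(h = 195, r = 61);
translate([488, 636, 204]) cylinder(h = 9, r = 169);


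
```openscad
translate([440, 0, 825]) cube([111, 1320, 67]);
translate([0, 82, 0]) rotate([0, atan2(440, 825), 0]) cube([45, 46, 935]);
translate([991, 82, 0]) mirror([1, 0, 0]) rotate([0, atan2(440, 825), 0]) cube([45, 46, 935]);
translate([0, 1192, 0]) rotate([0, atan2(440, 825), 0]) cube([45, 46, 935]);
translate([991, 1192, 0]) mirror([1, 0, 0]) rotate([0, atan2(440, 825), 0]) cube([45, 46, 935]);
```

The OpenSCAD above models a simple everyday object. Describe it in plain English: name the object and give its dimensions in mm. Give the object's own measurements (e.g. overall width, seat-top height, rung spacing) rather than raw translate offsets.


A sawhorse. A 111×1320×67 mm beam (x, y, z) sits on two A-frame leg pairs. Each pair is two raked legs of 45×46 mm section (46 mm along y) splaying symmetrically in x. Each leg rises 825 mm vertically over 440 mm of horizontal reach and is 935 mm long along its own axis. Every leg's outer bottom edge rests on the floor and its outer top edge meets a bottom edge of the beam — the left legs (tilting toward +x) meet the beam's −x bottom edge, the right legs (their mirror images, tilting toward −x) meet its +x bottom edge — so the leg tops tuck under the beam, the beam's underside is 825 mm above the floor, and the feet are 991 mm apart outside-to-outside with the beam centred between them. The two leg pairs are set in 82 mm from either end of the beam.


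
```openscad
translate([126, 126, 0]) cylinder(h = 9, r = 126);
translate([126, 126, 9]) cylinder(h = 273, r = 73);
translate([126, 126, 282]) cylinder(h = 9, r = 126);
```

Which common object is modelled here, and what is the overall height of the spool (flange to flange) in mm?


A spool. The overall height is 291 mm.

Three coaxial cylinders, large–small–large — a spool. Two 9 mm flanges and a 273 mm core give 9 + 273 + 9 = 291 mm.


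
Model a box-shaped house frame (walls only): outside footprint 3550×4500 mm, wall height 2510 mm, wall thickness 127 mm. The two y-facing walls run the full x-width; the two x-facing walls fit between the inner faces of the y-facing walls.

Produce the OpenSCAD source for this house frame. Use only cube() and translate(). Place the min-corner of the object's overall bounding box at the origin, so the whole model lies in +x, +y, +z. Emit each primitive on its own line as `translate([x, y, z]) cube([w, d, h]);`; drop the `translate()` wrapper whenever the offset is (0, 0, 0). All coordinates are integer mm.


cube([3550, 127, 2510]);
translate([0, 4373, 0]) cube([3550, 127, 2510]);
translate([0, 127, 0]) cube([127, 4246, 2510]);
translate([3423, 127, 0]) cube([127, 4246, 2510]);


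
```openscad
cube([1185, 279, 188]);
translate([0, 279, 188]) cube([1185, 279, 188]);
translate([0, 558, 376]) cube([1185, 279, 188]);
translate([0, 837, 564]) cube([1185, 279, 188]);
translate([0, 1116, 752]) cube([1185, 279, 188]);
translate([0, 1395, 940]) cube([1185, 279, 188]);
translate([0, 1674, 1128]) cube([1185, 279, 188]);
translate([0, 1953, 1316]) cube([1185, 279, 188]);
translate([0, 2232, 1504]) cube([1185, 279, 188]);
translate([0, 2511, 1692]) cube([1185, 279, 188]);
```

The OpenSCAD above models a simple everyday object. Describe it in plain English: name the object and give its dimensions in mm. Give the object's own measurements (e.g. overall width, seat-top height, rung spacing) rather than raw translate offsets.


A straight staircase of 10 solid steps. Each step is 1185 mm wide (x), 279 mm deep (y, the going) and 188 mm tall (the rise). The first step rests on the floor; each subsequent step sits one going further in +y and one rise higher in +z, directly behind and above the previous step with no overlap.


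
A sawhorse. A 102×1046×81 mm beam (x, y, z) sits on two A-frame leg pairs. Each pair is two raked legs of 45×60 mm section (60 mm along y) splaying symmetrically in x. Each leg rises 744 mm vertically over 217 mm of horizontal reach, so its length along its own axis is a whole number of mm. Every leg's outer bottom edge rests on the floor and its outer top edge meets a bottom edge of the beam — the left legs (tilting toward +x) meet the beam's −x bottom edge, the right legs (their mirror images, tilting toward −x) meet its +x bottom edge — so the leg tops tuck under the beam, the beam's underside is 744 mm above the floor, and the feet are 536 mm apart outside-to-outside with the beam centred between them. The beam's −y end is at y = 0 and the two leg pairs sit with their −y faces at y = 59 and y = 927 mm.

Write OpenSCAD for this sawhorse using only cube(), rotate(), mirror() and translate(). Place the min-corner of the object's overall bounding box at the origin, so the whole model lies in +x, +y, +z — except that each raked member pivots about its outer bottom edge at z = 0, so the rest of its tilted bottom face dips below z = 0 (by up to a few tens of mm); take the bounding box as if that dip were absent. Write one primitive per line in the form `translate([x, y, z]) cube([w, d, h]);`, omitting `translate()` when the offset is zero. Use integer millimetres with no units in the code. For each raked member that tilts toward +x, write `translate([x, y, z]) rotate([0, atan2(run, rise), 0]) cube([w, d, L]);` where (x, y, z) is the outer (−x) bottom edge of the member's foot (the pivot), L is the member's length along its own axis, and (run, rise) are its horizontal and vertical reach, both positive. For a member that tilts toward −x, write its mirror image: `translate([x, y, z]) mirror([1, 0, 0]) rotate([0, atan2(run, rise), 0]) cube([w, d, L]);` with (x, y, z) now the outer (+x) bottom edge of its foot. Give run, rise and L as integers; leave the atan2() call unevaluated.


// leg length = √(217² + 744²) = 775
// right-leg outer foot x = 2·217 + 102 = 536
// beam min-corner = (217, 0, 744)
translate([217, 0, 744]) cube([102, 1046, 81]);
translate([0, 59, 0]) rotate([0, atan2(217, 744), 0]) cube([45, 60, 775]);
translate([536, 59, 0]) mirror([1, 0, 0]) rotate([0, atan2(217, 744), 0]) cube([45, 60, 775]);
translate([0, 927, 0]) rotate([0, atan2(217, 744), 0]) cube([45, 60, 775]);
translate([536, 927, 0]) mirror([1, 0, 0]) rotate([0, atan2(217, 744), 0]) cube([45, 60, 775]);


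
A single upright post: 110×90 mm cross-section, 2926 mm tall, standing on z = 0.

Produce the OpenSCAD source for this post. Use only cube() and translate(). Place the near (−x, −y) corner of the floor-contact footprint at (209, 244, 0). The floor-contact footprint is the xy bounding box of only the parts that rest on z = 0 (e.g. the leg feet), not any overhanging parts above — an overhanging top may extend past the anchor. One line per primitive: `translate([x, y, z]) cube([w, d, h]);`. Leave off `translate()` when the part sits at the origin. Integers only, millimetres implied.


translate([209, 244, 0]) cube([110, 90, 2926]);


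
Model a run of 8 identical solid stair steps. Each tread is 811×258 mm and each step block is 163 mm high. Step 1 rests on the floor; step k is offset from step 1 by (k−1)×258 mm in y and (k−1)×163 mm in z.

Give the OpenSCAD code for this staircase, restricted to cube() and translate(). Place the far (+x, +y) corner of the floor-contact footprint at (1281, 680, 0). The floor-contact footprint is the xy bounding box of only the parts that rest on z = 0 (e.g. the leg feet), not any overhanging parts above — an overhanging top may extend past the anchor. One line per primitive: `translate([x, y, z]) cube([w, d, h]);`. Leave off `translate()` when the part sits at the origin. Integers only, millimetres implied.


translate([470, 422, 0]) cube([811, 258, 163]);
translate([470, 680, 163]) cube([811, 258, 163]);
translate([470, 938, 326]) cube([811, 258, 163]);
translate([470, 1196, 489]) cube([811, 258, 163]);
translate([470, 1454, 652]) cube([811, 258, 163]);
translate([470, 1712, 815]) cube([811, 258, 163]);
translate([470, 1970, 978]) cube([811, 258, 163]);
translate([470, 2228, 1141]) cube([811, 258, 163]);


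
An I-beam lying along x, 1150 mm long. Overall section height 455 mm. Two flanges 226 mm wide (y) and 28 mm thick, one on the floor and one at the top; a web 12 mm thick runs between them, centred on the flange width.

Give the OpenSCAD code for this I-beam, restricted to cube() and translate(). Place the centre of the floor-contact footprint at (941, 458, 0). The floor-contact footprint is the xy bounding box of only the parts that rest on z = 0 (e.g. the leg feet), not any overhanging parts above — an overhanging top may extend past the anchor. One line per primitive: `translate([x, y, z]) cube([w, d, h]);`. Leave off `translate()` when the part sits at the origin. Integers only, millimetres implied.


translate([366, 345, 0]) cube([1150, 226, 28]);
translate([366, 452, 28]) cube([1150, 12, 399]);
translate([366, 345, 427]) cube([1150, 226, 28]);
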